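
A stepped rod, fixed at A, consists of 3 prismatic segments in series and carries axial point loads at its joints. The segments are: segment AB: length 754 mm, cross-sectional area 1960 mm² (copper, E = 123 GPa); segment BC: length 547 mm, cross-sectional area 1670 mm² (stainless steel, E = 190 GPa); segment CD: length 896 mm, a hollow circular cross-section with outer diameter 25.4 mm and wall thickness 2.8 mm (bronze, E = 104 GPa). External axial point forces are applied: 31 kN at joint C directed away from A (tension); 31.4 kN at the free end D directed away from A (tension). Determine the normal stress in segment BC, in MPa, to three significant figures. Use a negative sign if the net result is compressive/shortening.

Internal axial forces (sectioning from the free end, tension +): N_CD = 31.4 kN, N_BC = 62.4 kN, N_AB = 62.4 kN.
σ_BC = N_BC/A_BC = 62400/1670 = 37.37 MPa.

37.4 MPa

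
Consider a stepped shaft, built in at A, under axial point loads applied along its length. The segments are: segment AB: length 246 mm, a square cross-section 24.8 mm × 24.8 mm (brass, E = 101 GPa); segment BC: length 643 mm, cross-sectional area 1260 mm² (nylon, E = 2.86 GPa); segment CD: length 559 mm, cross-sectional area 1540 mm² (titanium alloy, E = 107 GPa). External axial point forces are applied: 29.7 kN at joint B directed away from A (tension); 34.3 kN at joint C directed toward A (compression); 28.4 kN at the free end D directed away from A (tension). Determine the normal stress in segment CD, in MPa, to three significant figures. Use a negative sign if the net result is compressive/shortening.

18.4 MPa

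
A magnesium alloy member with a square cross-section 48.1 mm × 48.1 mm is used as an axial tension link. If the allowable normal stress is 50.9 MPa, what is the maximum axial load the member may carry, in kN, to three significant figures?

A = 2314 mm².
P_max = σ_allow · A = 50.9 · 2314 = 117800 N = 117.8 kN.

118 kN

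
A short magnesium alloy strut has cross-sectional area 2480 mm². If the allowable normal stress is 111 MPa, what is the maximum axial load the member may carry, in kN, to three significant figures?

275 kN

P_max = σ_allow · A = 111 · 2480 = 275300 N = 275.3 kN.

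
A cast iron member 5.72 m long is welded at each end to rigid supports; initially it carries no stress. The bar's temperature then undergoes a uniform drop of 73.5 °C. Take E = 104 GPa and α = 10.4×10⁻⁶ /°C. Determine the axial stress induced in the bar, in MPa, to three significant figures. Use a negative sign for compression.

79.5 MPa

Free thermal expansion αLΔT = 10.4e-6 · 5720 · -73.5 = -4.372 mm.
The walls impose strain ε = −(-4.372)/5720 = 7.6440e-04; σ = Eε = 104000 · 7.6440e-04 = 79.5 MPa.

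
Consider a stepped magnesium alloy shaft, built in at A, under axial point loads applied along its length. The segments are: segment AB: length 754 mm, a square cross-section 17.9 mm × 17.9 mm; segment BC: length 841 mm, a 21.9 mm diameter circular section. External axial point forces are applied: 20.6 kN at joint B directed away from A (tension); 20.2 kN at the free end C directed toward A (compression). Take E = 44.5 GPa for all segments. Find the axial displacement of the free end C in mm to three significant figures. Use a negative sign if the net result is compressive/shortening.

-0.992 mm

Internal axial forces (sectioning from the free end, tension +): N_BC = -20.2 kN, N_AB = 0.4 kN.
A_AB = 320.4 mm².
A_BC = 376.7 mm².
δ_AB = 400·754/(320.4·44500) = 0.02115 mm
δ_BC = -20200·841/(376.7·44500) = -1.013 mm
δ = Σδ_i = -0.9923 mm.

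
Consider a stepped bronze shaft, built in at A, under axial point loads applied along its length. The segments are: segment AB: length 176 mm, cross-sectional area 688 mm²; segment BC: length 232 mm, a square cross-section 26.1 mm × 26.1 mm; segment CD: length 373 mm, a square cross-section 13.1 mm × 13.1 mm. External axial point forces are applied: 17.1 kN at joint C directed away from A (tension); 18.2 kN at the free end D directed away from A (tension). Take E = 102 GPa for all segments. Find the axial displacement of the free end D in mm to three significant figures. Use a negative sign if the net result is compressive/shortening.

0.594 mm

Internal axial forces (sectioning from the free end, tension +): N_CD = 18.2 kN, N_BC = 35.3 kN, N_AB = 35.3 kN.
A_BC = 681.2 mm².
A_CD = 171.6 mm².
δ_AB = 35300·176/(688·102000) = 0.08853 mm
δ_BC = 35300·232/(681.2·102000) = 0.1179 mm
δ_CD = 18200·373/(171.6·102000) = 0.3878 mm
δ = Σδ_i = 0.5942 mm.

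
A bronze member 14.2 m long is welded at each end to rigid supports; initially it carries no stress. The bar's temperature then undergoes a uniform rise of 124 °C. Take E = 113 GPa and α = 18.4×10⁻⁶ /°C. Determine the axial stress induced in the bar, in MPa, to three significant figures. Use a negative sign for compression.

-258 MPa

Free thermal expansion αLΔT = 18.4e-6 · 14200 · 124 = 32.4 mm.
The walls impose strain ε = −(32.4)/14200 = -2.2816e-03; σ = Eε = 113000 · -2.2816e-03 = -257.8 MPa.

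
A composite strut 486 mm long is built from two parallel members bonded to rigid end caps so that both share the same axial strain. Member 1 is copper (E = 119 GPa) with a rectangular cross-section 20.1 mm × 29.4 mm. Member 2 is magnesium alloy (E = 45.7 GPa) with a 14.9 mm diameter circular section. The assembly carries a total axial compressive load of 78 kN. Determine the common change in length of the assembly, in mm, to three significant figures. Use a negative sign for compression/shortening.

-0.484 mm

A_1 = 590.9 mm².
A_2 = 174.4 mm².
Equal strain + equilibrium ⇒ each member carries load in proportion to AE: A₁E₁ = 70320000 N, A₂E₂ = 7969000 N, ΣAE = 78290000 N.
δ = PL/ΣAE = -78000·486/78290000 = -0.4842 mm.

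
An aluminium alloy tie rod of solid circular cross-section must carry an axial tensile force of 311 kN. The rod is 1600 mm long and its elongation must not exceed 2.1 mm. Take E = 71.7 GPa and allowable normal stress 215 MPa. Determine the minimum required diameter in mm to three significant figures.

64.9 mm

Required area A ≥ P/σ_allow = 311000/215 = 1447 mm².
For a solid circular section, d ≥ √(4A/π) = 42.92 mm.
Elongation limit: A ≥ PL/(Eδ_allow) = 311000·1600/(71700·2.1) = 3305 mm² ⇒ d ≥ 64.87 mm.
The elongation limit governs.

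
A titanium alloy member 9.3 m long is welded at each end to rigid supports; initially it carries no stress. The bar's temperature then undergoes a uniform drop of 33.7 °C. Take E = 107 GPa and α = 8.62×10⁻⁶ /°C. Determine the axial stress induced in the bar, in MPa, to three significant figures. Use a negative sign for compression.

31.1 MPa

Free thermal expansion αLΔT = 8.62e-6 · 9300 · -33.7 = -2.702 mm.
The walls impose strain ε = −(-2.702)/9300 = 2.9049e-04; σ = Eε = 107000 · 2.9049e-04 = 31.08 MPa.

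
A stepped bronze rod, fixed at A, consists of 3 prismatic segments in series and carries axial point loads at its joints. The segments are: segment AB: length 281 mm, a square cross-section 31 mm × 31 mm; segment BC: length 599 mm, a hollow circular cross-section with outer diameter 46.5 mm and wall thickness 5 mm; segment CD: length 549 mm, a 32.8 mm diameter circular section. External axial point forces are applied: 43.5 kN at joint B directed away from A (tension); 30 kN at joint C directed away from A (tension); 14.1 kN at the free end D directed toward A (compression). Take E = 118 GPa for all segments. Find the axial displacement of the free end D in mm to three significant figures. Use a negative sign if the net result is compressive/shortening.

Internal axial forces (sectioning from the free end, tension +): N_CD = -14.1 kN, N_BC = 15.9 kN, N_AB = 59.4 kN.
A_AB = 961 mm².
A_BC = 651.9 mm².
A_CD = 845 mm².
δ_AB = 59400·281/(961·118000) = 0.1472 mm
δ_BC = 15900·599/(651.9·118000) = 0.1238 mm
δ_CD = -14100·549/(845·118000) = -0.07764 mm
δ = Σδ_i = 0.1934 mm.

0.193 mm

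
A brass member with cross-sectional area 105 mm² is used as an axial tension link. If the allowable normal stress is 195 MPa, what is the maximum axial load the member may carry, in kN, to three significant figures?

P_max = σ_allow · A = 195 · 105 = 20480 N = 20.48 kN.

20.5 kN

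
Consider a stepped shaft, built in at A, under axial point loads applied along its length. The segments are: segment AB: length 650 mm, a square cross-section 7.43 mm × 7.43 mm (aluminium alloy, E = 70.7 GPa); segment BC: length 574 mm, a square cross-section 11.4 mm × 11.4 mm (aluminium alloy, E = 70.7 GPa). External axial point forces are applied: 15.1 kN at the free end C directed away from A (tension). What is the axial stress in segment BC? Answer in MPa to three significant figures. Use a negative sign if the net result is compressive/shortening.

116 MPa

Internal axial forces (sectioning from the free end, tension +): N_BC = 15.1 kN, N_AB = 15.1 kN.
A_BC = 130 mm².
σ_BC = N_BC/A_BC = 15100/130 = 116.2 MPa.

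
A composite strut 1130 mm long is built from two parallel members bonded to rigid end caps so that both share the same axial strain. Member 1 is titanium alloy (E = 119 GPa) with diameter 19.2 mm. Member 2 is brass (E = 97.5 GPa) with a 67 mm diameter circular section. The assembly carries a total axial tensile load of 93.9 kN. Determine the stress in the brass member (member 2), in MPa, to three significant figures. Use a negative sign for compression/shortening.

24.2 MPa

A_1 = 289.5 mm².
A_2 = 3526 mm².
Equal strain + equilibrium ⇒ each member carries load in proportion to AE: A₁E₁ = 34450000 N, A₂E₂ = 343800000 N, ΣAE = 378200000 N.
σ₂ = P·E₂/ΣAE = 93900·97500/378200000 = 24.21 MPa.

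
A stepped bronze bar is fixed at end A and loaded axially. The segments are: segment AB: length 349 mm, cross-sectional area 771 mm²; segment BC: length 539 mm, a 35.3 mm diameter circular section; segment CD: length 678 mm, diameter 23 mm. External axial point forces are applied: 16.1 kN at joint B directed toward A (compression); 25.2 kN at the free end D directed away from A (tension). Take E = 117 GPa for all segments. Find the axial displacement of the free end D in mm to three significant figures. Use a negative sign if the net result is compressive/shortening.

0.505 mm

Internal axial forces (sectioning from the free end, tension +): N_CD = 25.2 kN, N_BC = 25.2 kN, N_AB = 9.1 kN.
A_BC = 978.7 mm².
A_CD = 415.5 mm².
δ_AB = 9100·349/(771·117000) = 0.03521 mm
δ_BC = 25200·539/(978.7·117000) = 0.1186 mm
δ_CD = 25200·678/(415.5·117000) = 0.3515 mm
δ = Σδ_i = 0.5053 mm.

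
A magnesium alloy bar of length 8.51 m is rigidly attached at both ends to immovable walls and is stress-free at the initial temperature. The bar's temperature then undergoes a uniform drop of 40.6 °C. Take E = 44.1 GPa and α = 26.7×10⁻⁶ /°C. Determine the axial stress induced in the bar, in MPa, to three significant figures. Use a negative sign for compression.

47.8 MPa

Free thermal expansion αLΔT = 26.7e-6 · 8510 · -40.6 = -9.225 mm.
The walls impose strain ε = −(-9.225)/8510 = 1.0840e-03; σ = Eε = 44100 · 1.0840e-03 = 47.81 MPa.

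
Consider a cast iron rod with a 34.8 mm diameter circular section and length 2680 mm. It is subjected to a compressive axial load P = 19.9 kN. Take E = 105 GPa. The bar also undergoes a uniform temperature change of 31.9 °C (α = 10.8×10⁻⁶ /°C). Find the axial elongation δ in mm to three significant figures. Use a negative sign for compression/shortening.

0.389 mm

A = 951.1 mm².
δ_mech = NL/(AE) = -19900·2680/(951.1·105000) = -0.534 mm.
δ_thermal = αLΔT = 10.8e-6·2680·31.9 = 0.9233 mm.
δ = δ_mech + δ_thermal = 0.3893 mm.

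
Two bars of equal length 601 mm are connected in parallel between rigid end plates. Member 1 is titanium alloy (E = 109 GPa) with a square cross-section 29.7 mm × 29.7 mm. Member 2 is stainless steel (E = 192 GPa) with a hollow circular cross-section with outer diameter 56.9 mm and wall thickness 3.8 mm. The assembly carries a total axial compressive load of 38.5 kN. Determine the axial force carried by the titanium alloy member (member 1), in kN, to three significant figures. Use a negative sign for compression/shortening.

-17.0 kN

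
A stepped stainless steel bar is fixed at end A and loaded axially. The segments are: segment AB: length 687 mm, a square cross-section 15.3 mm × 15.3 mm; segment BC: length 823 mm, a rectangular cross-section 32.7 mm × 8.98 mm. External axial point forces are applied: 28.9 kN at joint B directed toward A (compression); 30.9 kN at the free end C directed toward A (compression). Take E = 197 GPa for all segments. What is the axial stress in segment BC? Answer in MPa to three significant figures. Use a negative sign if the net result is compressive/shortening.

Internal axial forces (sectioning from the free end, tension +): N_BC = -30.9 kN, N_AB = -59.8 kN.
A_BC = 293.6 mm².
σ_BC = N_BC/A_BC = -30900/293.6 = -105.2 MPa.

-105 MPa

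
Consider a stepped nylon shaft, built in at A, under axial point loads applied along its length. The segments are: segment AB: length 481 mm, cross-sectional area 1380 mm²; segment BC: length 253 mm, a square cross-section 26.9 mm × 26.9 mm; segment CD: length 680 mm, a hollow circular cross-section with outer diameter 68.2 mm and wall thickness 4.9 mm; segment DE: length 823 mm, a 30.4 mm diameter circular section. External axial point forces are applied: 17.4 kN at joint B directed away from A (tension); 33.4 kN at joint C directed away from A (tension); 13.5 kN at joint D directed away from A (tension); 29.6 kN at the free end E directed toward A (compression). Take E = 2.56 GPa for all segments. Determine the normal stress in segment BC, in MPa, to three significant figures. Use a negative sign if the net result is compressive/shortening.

Internal axial forces (sectioning from the free end, tension +): N_DE = -29.6 kN, N_CD = -16.1 kN, N_BC = 17.3 kN, N_AB = 34.7 kN.
A_BC = 723.6 mm².
σ_BC = N_BC/A_BC = 17300/723.6 = 23.91 MPa.

23.9 MPa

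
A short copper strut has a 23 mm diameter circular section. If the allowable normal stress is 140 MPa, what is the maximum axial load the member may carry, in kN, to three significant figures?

A = 415.5 mm².
P_max = σ_allow · A = 140 · 415.5 = 58170 N = 58.17 kN.

58.2 kN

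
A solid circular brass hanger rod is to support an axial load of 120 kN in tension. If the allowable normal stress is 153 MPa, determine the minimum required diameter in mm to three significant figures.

31.6 mm

Required area A ≥ P/σ_allow = 120000/153 = 784.3 mm².
For a solid circular section, d ≥ √(4A/π) = 31.6 mm.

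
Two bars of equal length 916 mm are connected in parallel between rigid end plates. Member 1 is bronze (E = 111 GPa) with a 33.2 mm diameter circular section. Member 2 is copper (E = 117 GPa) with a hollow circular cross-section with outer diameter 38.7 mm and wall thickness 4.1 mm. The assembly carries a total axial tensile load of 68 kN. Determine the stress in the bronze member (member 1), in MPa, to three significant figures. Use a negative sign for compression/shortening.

50.9 MPa

A_1 = 865.7 mm².
A_2 = 445.7 mm².
Equal strain + equilibrium ⇒ each member carries load in proportion to AE: A₁E₁ = 96090000 N, A₂E₂ = 52140000 N, ΣAE = 148200000 N.
σ₁ = P·E₁/ΣAE = 68000·111000/148200000 = 50.92 MPa.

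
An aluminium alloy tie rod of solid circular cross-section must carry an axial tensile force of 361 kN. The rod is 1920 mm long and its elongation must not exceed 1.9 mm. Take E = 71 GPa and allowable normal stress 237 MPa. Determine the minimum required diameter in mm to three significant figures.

Required area A ≥ P/σ_allow = 361000/237 = 1523 mm².
For a solid circular section, d ≥ √(4A/π) = 44.04 mm.
Elongation limit: A ≥ PL/(Eδ_allow) = 361000·1920/(71000·1.9) = 5138 mm² ⇒ d ≥ 80.88 mm.
The elongation limit governs.

80.9 mm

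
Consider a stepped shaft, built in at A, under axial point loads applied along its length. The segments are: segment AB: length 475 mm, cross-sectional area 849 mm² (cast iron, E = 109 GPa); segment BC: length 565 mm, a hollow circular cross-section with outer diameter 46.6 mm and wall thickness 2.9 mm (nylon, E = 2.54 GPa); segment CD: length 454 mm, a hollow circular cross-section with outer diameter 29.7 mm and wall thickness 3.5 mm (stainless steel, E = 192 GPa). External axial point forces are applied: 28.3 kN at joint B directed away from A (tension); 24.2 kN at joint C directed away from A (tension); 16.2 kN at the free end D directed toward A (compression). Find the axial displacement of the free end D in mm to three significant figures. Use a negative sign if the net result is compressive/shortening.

4.52 mm

Internal axial forces (sectioning from the free end, tension +): N_CD = -16.2 kN, N_BC = 8 kN, N_AB = 36.3 kN.
A_BC = 398.1 mm².
A_CD = 288.1 mm².
δ_AB = 36300·475/(849·109000) = 0.1863 mm
δ_BC = 8000·565/(398.1·2540) = 4.47 mm
δ_CD = -16200·454/(288.1·192000) = -0.133 mm
δ = Σδ_i = 4.523 mm.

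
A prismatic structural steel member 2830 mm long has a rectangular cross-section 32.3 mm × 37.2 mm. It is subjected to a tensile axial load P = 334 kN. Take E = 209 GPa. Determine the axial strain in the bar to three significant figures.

A = 1202 mm².
σ = N/A = 278 MPa; ε = σ/E = 278/209000 = 1.330e-03.

0.00133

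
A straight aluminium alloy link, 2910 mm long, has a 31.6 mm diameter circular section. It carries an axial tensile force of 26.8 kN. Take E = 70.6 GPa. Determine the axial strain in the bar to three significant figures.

A = 784.3 mm².
σ = N/A = 34.17 MPa; ε = σ/E = 34.17/70600 = 4.840e-04.

4.84e-04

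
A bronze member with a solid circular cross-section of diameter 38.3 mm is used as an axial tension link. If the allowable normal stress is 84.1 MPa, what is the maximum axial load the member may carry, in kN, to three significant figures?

A = 1152 mm².
P_max = σ_allow · A = 84.1 · 1152 = 96890 N = 96.89 kN.

96.9 kN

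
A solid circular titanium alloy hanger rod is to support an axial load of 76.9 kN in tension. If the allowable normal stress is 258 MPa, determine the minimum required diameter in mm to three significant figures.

19.5 mm

Required area A ≥ P/σ_allow = 76900/258 = 298.1 mm².
For a solid circular section, d ≥ √(4A/π) = 19.48 mm.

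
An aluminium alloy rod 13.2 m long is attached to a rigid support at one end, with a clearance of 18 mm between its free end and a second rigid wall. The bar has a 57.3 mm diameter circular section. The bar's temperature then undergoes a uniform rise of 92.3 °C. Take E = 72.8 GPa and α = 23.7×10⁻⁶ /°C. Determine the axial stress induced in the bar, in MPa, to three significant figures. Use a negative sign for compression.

Free thermal expansion αLΔT = 23.7e-6 · 13200 · 92.3 = 28.88 mm.
The walls engage after the gap closes; constrained expansion = 28.88 − 18 = 10.88 mm.
The walls impose strain ε = −(10.88)/13200 = -8.2387e-04; σ = Eε = 72800 · -8.2387e-04 = -59.98 MPa.

-60.0 MPa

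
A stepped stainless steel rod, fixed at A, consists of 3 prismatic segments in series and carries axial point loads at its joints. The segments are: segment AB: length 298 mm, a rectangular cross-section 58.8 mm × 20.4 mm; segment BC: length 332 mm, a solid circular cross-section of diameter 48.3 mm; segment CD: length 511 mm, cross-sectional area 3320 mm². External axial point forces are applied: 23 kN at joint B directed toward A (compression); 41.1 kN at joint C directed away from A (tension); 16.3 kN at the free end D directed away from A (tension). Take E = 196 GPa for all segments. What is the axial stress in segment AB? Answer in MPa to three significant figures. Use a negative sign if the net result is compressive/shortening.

Internal axial forces (sectioning from the free end, tension +): N_CD = 16.3 kN, N_BC = 57.4 kN, N_AB = 34.4 kN.
A_AB = 1200 mm².
σ_AB = N_AB/A_AB = 34400/1200 = 28.68 MPa.

28.7 MPa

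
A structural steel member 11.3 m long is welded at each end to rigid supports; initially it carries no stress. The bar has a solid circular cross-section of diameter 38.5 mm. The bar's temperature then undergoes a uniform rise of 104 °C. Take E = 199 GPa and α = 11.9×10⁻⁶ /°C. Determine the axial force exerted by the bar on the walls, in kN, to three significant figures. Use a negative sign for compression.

-287 kN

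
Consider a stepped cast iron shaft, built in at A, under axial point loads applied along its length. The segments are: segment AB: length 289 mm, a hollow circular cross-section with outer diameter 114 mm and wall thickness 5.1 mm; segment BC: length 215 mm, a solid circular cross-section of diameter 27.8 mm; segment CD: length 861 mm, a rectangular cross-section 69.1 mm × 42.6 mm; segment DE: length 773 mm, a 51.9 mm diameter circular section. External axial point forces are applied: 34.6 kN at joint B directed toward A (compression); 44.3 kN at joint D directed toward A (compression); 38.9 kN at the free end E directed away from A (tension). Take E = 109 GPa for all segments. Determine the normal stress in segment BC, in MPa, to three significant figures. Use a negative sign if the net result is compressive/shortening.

-8.90 MPa

Internal axial forces (sectioning from the free end, tension +): N_DE = 38.9 kN, N_CD = -5.4 kN, N_BC = -5.4 kN, N_AB = -40 kN.
A_BC = 607 mm².
σ_BC = N_BC/A_BC = -5400/607 = -8.896 MPa.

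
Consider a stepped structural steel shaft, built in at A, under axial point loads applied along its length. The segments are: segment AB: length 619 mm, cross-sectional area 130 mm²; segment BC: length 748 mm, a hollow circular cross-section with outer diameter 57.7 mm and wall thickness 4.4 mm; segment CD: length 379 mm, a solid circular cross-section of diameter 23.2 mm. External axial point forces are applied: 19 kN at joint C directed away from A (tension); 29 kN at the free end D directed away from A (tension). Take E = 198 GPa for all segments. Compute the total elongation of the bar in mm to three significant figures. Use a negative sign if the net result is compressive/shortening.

1.53 mm

Internal axial forces (sectioning from the free end, tension +): N_CD = 29 kN, N_BC = 48 kN, N_AB = 48 kN.
A_BC = 736.8 mm².
A_CD = 422.7 mm².
δ_AB = 48000·619/(130·198000) = 1.154 mm
δ_BC = 48000·748/(736.8·198000) = 0.2461 mm
δ_CD = 29000·379/(422.7·198000) = 0.1313 mm
δ = Σδ_i = 1.532 mm.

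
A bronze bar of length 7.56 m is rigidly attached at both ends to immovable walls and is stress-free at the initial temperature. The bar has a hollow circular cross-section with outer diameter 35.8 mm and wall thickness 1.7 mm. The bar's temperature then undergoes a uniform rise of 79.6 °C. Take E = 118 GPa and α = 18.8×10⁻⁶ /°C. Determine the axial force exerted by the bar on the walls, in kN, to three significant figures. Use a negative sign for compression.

-32.2 kN

Free thermal expansion αLΔT = 18.8e-6 · 7560 · 79.6 = 11.31 mm.
The walls impose strain ε = −(11.31)/7560 = -1.4965e-03; σ = Eε = 118000 · -1.4965e-03 = -176.6 MPa.
Wall reaction R = σ·A = -176.6·182.1 = -32160 N = -32.16 kN.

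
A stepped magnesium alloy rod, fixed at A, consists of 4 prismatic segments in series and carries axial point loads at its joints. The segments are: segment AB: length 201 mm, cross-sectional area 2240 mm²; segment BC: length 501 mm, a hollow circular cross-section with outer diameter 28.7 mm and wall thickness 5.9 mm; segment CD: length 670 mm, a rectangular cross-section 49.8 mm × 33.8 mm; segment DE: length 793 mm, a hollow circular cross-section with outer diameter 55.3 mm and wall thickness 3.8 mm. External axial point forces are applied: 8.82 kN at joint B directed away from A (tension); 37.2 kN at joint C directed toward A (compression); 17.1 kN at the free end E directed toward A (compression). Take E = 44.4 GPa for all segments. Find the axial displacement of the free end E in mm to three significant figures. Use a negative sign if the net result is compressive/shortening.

-2.19 mm

Internal axial forces (sectioning from the free end, tension +): N_DE = -17.1 kN, N_CD = -17.1 kN, N_BC = -54.3 kN, N_AB = -45.48 kN.
A_BC = 422.6 mm².
A_CD = 1683 mm².
A_DE = 614.8 mm².
δ_AB = -45480·201/(2240·44400) = -0.09191 mm
δ_BC = -54300·501/(422.6·44400) = -1.45 mm
δ_CD = -17100·670/(1683·44400) = -0.1533 mm
δ_DE = -17100·793/(614.8·44400) = -0.4968 mm
δ = Σδ_i = -2.192 mm.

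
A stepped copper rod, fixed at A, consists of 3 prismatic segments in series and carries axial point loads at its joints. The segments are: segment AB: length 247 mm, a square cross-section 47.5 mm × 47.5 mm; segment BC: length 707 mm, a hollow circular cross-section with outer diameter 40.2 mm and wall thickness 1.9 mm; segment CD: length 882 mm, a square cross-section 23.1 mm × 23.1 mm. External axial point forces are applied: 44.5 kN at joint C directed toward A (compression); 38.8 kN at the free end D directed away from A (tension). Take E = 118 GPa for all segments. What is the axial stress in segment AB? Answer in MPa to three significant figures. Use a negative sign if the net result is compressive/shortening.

-2.53 MPa

Internal axial forces (sectioning from the free end, tension +): N_CD = 38.8 kN, N_BC = -5.7 kN, N_AB = -5.7 kN.
A_AB = 2256 mm².
σ_AB = N_AB/A_AB = -5700/2256 = -2.526 MPa.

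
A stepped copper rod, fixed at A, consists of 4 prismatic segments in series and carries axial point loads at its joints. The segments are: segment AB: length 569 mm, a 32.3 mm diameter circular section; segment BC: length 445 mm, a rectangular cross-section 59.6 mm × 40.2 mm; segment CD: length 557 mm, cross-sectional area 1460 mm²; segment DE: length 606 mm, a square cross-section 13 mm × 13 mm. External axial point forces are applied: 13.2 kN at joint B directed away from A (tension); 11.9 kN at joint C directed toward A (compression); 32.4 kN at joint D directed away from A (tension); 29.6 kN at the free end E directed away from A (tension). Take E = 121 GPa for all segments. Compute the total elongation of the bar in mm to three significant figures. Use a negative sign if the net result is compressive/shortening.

1.51 mm

Internal axial forces (sectioning from the free end, tension +): N_DE = 29.6 kN, N_CD = 62 kN, N_BC = 50.1 kN, N_AB = 63.3 kN.
A_AB = 819.4 mm².
A_BC = 2396 mm².
A_DE = 169 mm².
δ_AB = 63300·569/(819.4·121000) = 0.3633 mm
δ_BC = 50100·445/(2396·121000) = 0.0769 mm
δ_CD = 62000·557/(1460·121000) = 0.1955 mm
δ_DE = 29600·606/(169·121000) = 0.8772 mm
δ = Σδ_i = 1.513 mm.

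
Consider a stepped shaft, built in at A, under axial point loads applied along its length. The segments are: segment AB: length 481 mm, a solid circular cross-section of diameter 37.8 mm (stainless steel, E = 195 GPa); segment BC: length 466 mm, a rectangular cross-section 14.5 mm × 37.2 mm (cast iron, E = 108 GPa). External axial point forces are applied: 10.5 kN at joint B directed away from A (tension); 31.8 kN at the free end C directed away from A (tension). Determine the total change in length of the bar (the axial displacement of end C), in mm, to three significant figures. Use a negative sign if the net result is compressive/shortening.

Internal axial forces (sectioning from the free end, tension +): N_BC = 31.8 kN, N_AB = 42.3 kN.
A_AB = 1122 mm².
A_BC = 539.4 mm².
δ_AB = 42300·481/(1122·195000) = 0.09298 mm
δ_BC = 31800·466/(539.4·108000) = 0.2544 mm
δ = Σδ_i = 0.3474 mm.

0.347 mm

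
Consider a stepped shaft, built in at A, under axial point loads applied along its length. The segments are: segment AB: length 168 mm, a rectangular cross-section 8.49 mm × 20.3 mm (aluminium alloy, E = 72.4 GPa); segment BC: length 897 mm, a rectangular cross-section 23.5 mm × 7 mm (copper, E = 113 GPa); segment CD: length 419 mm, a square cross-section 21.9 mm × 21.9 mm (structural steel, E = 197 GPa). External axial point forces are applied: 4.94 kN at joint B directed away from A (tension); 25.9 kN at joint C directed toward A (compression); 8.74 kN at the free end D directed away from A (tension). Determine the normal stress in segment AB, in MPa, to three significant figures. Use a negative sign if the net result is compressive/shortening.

Internal axial forces (sectioning from the free end, tension +): N_CD = 8.74 kN, N_BC = -17.16 kN, N_AB = -12.22 kN.
A_AB = 172.3 mm².
σ_AB = N_AB/A_AB = -12220/172.3 = -70.9 MPa.

-70.9 MPa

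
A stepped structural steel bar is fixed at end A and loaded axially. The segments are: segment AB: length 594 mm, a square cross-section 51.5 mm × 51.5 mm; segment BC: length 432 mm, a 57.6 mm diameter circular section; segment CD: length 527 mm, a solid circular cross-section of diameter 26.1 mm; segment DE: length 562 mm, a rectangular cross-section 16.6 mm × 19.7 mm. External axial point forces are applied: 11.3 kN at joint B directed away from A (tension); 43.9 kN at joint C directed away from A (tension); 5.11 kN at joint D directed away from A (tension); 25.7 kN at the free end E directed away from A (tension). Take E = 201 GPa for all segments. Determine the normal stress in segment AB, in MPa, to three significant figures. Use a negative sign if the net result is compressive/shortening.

32.4 MPa

Internal axial forces (sectioning from the free end, tension +): N_DE = 25.7 kN, N_CD = 30.81 kN, N_BC = 74.71 kN, N_AB = 86.01 kN.
A_AB = 2652 mm².
σ_AB = N_AB/A_AB = 86010/2652 = 32.43 MPa.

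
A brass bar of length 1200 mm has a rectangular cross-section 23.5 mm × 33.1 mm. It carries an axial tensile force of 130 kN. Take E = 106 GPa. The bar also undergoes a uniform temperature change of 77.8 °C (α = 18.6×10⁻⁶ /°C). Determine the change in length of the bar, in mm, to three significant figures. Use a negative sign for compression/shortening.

A = 777.9 mm².
δ_mech = NL/(AE) = 130000·1200/(777.9·106000) = 1.892 mm.
δ_thermal = αLΔT = 18.6e-6·1200·77.8 = 1.736 mm.
δ = δ_mech + δ_thermal = 3.629 mm.

3.63 mm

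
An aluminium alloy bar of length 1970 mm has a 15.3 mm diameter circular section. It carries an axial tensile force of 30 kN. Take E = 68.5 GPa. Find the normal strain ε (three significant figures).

0.00238

A = 183.9 mm².
σ = N/A = 163.2 MPa; ε = σ/E = 163.2/68500 = 2.382e-03.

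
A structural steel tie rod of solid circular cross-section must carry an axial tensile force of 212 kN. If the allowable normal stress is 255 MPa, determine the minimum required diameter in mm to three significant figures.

32.5 mm

Required area A ≥ P/σ_allow = 212000/255 = 831.4 mm².
For a solid circular section, d ≥ √(4A/π) = 32.54 mm.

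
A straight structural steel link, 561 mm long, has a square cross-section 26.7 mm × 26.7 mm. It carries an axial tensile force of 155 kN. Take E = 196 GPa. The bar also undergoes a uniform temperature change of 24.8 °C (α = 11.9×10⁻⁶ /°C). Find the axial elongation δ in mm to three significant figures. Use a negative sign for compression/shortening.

0.788 mm

A = 712.9 mm².
δ_mech = NL/(AE) = 155000·561/(712.9·196000) = 0.6223 mm.
δ_thermal = αLΔT = 11.9e-6·561·24.8 = 0.1656 mm.
δ = δ_mech + δ_thermal = 0.7879 mm.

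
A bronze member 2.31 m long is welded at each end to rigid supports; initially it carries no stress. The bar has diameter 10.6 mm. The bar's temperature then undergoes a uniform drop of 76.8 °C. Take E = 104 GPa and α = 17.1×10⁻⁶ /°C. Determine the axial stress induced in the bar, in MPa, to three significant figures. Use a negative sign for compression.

Free thermal expansion αLΔT = 17.1e-6 · 2310 · -76.8 = -3.034 mm.
The walls impose strain ε = −(-3.034)/2310 = 1.3133e-03; σ = Eε = 104000 · 1.3133e-03 = 136.6 MPa.

137 MPa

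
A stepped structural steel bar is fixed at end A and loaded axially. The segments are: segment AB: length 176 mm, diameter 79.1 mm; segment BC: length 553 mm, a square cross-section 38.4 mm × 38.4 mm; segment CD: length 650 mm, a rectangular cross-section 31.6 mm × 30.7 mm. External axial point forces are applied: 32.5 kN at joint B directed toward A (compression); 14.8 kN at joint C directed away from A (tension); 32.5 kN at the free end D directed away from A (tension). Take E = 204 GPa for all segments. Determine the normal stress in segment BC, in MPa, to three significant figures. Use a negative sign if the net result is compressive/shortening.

Internal axial forces (sectioning from the free end, tension +): N_CD = 32.5 kN, N_BC = 47.3 kN, N_AB = 14.8 kN.
A_BC = 1475 mm².
σ_BC = N_BC/A_BC = 47300/1475 = 32.08 MPa.

32.1 MPa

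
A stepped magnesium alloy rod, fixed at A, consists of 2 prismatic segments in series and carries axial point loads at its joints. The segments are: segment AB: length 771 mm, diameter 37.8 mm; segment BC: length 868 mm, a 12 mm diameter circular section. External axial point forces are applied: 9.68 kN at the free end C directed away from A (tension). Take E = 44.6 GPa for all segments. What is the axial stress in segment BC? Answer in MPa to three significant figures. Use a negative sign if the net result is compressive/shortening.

85.6 MPa

Internal axial forces (sectioning from the free end, tension +): N_BC = 9.68 kN, N_AB = 9.68 kN.
A_BC = 113.1 mm².
σ_BC = N_BC/A_BC = 9680/113.1 = 85.59 MPa.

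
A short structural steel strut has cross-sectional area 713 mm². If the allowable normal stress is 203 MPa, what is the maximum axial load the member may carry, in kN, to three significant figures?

145 kN

P_max = σ_allow · A = 203 · 713 = 144700 N = 144.7 kN.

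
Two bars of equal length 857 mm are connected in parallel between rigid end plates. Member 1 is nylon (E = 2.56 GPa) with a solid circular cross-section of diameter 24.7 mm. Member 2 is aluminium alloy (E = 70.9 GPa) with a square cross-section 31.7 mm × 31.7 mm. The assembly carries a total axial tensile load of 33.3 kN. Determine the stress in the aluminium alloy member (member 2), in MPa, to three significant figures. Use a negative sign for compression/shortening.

A_1 = 479.2 mm².
A_2 = 1005 mm².
Equal strain + equilibrium ⇒ each member carries load in proportion to AE: A₁E₁ = 1227000 N, A₂E₂ = 71250000 N, ΣAE = 72470000 N.
σ₂ = P·E₂/ΣAE = 33300·70900/72470000 = 32.58 MPa.

32.6 MPa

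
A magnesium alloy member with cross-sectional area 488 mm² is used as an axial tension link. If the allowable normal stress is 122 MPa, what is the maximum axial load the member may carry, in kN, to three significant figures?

59.5 kN

P_max = σ_allow · A = 122 · 488 = 59540 N = 59.54 kN.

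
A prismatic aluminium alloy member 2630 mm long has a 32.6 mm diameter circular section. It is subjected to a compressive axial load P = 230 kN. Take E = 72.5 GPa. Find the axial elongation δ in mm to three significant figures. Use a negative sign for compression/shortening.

-10.0 mm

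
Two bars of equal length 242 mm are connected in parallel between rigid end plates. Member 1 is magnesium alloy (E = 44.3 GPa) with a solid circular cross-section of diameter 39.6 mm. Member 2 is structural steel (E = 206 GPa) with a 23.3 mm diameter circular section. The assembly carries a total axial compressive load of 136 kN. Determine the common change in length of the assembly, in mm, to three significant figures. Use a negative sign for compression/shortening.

-0.231 mm

A_1 = 1232 mm².
A_2 = 426.4 mm².
Equal strain + equilibrium ⇒ each member carries load in proportion to AE: A₁E₁ = 54560000 N, A₂E₂ = 87840000 N, ΣAE = 142400000 N.
δ = PL/ΣAE = -136000·242/142400000 = -0.2311 mm.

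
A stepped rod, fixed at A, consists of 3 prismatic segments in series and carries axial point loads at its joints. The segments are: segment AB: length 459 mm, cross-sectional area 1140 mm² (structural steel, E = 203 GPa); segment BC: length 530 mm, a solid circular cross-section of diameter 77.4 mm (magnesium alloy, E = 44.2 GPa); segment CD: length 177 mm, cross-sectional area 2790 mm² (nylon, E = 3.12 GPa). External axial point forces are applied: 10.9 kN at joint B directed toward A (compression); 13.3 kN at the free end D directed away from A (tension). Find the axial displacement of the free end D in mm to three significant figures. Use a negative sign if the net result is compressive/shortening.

0.309 mm

Internal axial forces (sectioning from the free end, tension +): N_CD = 13.3 kN, N_BC = 13.3 kN, N_AB = 2.4 kN.
A_BC = 4705 mm².
δ_AB = 2400·459/(1140·203000) = 0.00476 mm
δ_BC = 13300·530/(4705·44200) = 0.03389 mm
δ_CD = 13300·177/(2790·3120) = 0.2704 mm
δ = Σδ_i = 0.3091 mm.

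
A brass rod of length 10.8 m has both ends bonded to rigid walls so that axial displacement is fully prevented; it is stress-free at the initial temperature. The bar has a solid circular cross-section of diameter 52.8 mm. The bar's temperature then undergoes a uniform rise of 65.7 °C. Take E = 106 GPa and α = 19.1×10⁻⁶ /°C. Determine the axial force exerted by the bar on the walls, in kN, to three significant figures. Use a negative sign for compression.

-291 kN

Free thermal expansion αLΔT = 19.1e-6 · 10800 · 65.7 = 13.55 mm.
The walls impose strain ε = −(13.55)/10800 = -1.2549e-03; σ = Eε = 106000 · -1.2549e-03 = -133 MPa.
Wall reaction R = σ·A = -133·2190 = -291200 N = -291.2 kN.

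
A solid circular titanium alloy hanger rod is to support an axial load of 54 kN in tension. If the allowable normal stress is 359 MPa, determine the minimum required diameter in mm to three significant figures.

Required area A ≥ P/σ_allow = 54000/359 = 150.4 mm².
For a solid circular section, d ≥ √(4A/π) = 13.84 mm.

13.8 mm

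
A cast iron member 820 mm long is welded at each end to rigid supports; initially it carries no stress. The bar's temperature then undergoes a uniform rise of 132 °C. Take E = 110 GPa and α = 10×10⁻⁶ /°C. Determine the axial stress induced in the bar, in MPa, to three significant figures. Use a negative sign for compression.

Free thermal expansion αLΔT = 10e-6 · 820 · 132 = 1.082 mm.
The walls impose strain ε = −(1.082)/820 = -1.3200e-03; σ = Eε = 110000 · -1.3200e-03 = -145.2 MPa.

-145 MPa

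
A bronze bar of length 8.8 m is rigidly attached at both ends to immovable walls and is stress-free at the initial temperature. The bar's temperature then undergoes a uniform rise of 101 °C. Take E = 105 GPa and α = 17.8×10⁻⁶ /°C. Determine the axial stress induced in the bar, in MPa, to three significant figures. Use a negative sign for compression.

Free thermal expansion αLΔT = 17.8e-6 · 8800 · 101 = 15.82 mm.
The walls impose strain ε = −(15.82)/8800 = -1.7978e-03; σ = Eε = 105000 · -1.7978e-03 = -188.8 MPa.

-189 MPa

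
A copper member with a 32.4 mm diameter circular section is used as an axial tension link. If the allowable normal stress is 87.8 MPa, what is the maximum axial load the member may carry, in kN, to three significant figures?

72.4 kN

A = 824.5 mm².
P_max = σ_allow · A = 87.8 · 824.5 = 72390 N = 72.39 kN.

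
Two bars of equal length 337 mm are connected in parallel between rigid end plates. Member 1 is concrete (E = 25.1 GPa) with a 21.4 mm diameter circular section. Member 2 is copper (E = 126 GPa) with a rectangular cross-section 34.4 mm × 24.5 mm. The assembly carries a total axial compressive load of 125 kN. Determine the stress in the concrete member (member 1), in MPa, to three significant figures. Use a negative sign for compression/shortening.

-27.2 MPa

A_1 = 359.7 mm².
A_2 = 842.8 mm².
Equal strain + equilibrium ⇒ each member carries load in proportion to AE: A₁E₁ = 9028000 N, A₂E₂ = 106200000 N, ΣAE = 115200000 N.
σ₁ = P·E₁/ΣAE = -125000·25100/115200000 = -27.23 MPa.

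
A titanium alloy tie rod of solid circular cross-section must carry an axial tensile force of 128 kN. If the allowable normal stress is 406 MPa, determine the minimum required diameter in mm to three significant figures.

20.0 mm

Required area A ≥ P/σ_allow = 128000/406 = 315.3 mm².
For a solid circular section, d ≥ √(4A/π) = 20.04 mm.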